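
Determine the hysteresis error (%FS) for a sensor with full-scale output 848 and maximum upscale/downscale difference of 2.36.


Hysteresis = (max difference / full scale) * 100%.
H = (2.36 / 848) * 100
H = 0.278 %FS

0.278 %FS


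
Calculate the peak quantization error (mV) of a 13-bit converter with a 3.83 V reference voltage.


The maximum quantization error is +/- LSB/2.
LSB = Vref / 2^n = 3.83 / 8192 = 0.00046753 V
Max error = LSB / 2 = 0.00046753 / 2 = 0.00023376 V
Max error = 0.2338 mV

0.2338 mV


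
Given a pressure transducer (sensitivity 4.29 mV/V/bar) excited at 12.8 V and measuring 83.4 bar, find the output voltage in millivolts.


Output = sensitivity * Vex * P.
Vout = 4.29 * 12.8 * 83.4
Vout = 54.912 * 83.4
Vout = 4579.66 mV

4579.66 mV


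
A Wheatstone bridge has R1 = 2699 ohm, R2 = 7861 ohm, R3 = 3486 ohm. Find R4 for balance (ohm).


At balance: R1*R4 = R2*R3, so R4 = R2*R3/R1.
R4 = 7861 * 3486 / 2699
R4 = 27403446 / 2699
R4 = 10153.18 ohm

10153.18 ohm


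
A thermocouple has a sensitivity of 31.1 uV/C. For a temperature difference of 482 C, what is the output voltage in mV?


The thermocouple output V = sensitivity * dT.
V = 31.1 uV/C * 482 C
V = 14990.2 uV
V = 14.99 mV

14.99 mV


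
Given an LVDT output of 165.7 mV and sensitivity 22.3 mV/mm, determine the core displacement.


Displacement = Vout / sensitivity.
d = 165.7 / 22.3
d = 7.43 mm

7.43 mm


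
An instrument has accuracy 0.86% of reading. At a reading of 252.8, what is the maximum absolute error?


Absolute error = (accuracy% / 100) * reading.
Error = (0.86 / 100) * 252.8
Error = 0.0086 * 252.8
Error = 2.1741

2.1741


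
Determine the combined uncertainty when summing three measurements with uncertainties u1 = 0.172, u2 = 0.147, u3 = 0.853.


For a sum of independent quantities, uc = sqrt(u1^2 + u2^2 + u3^2).
uc = sqrt(0.172^2 + 0.147^2 + 0.853^2)
uc = sqrt(0.029584 + 0.021609 + 0.727609)
uc = 0.8825

0.8825


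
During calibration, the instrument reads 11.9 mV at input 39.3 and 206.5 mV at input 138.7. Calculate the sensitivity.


Sensitivity = (y2 - y1) / (x2 - x1).
S = (206.5 - 11.9) / (138.7 - 39.3)
S = 194.6 / 99.4
S = 1.9577 mV/unit

1.9577 mV/unit


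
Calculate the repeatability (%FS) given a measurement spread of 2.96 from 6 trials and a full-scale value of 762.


Repeatability = (spread / full scale) * 100%.
R = (2.96 / 762) * 100
R = 0.388 %FS

0.388 %FS


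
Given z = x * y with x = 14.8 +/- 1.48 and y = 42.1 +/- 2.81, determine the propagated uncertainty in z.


For a product z = x*y, the relative uncertainty is:
uz/z = sqrt((ux/x)^2 + (uy/y)^2)
Relative uncertainties: ux/x = 1.48/14.8 = 0.1
uy/y = 2.81/42.1 = 0.066746
z = 14.8 * 42.1 = 623.1
uz = 623.1 * sqrt(0.1^2 + 0.066746^2) = 74.912

74.912


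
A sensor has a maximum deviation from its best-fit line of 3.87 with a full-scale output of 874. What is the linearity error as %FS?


Linearity error = (max deviation / full scale) * 100%.
Linearity = (3.87 / 874) * 100
Linearity = 0.443 %FS

0.443 %FS


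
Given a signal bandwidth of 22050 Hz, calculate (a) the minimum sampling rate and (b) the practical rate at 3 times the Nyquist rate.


By Nyquist theorem, fs_min = 2 * fmax.
fs_min = 2 * 22050 = 44100 Hz
Practical rate = 3 * fs_min = 3 * 44100 = 132300 Hz

fs_min = 44100 Hz, fs_practical = 132300 Hz


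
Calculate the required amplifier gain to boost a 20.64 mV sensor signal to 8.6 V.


Gain = Vout / Vin (converting to same units).
G = 8.6 V / 20.64 mV
G = 8600.0 mV / 20.64 mV
G = 416.67

416.67


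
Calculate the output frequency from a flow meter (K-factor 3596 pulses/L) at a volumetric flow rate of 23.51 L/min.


Frequency = K * Q / 60 (converting L/min to L/s).
f = 3596 * 23.51 / 60
f = 84541.96 / 60
f = 1409.03 Hz

1409.03 Hz


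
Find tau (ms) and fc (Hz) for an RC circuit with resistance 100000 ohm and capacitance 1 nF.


Time constant: tau = R * C.
tau = 100000 * 1.00e-09 = 0.0001 s
tau = 0.1 ms
Cutoff frequency: fc = 1 / (2*pi*R*C).
fc = 1 / (2*pi*0.0001) = 1591.55 Hz

tau = 0.1 ms, fc = 1591.55 Hz


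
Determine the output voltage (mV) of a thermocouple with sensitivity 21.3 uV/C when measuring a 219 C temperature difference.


The thermocouple output V = sensitivity * dT.
V = 21.3 uV/C * 219 C
V = 4664.7 uV
V = 4.665 mV

4.665 mV


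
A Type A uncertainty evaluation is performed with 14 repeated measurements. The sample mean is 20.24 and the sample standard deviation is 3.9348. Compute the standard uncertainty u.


The standard uncertainty for Type A evaluation is u = s / sqrt(n).
u = 3.9348 / sqrt(14)
u = 3.9348 / 3.7417
u = 1.0516

1.0516


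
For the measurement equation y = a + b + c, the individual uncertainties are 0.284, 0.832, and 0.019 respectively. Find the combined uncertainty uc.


For a sum of independent quantities, uc = sqrt(u1^2 + u2^2 + u3^2).
uc = sqrt(0.284^2 + 0.832^2 + 0.019^2)
uc = sqrt(0.080656 + 0.692224 + 0.000361)
uc = 0.8793

0.8793


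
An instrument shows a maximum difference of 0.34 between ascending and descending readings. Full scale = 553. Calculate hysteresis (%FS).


Hysteresis = (max difference / full scale) * 100%.
H = (0.34 / 553) * 100
H = 0.061 %FS

0.061 %FS


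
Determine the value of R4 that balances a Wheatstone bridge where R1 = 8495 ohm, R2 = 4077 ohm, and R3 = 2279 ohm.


At balance: R1*R4 = R2*R3, so R4 = R2*R3/R1.
R4 = 4077 * 2279 / 8495
R4 = 9291483 / 8495
R4 = 1093.76 ohm

1093.76 ohm


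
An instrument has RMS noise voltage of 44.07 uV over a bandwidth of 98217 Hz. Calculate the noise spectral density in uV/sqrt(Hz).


Noise spectral density = Vrms / sqrt(BW).
NSD = 44.07 / sqrt(98217)
NSD = 44.07 / 313.3959
NSD = 0.1406 uV/sqrt(Hz)

0.1406 uV/sqrt(Hz)


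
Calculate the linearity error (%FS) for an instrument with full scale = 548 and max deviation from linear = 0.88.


Linearity error = (max deviation / full scale) * 100%.
Linearity = (0.88 / 548) * 100
Linearity = 0.161 %FS

0.161 %FS


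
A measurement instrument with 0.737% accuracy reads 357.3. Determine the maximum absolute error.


Absolute error = (accuracy% / 100) * reading.
Error = (0.737 / 100) * 357.3
Error = 0.00737 * 357.3
Error = 2.6333

2.6333


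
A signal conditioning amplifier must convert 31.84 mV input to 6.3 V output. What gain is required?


Gain = Vout / Vin (converting to same units).
G = 6.3 V / 31.84 mV
G = 6300.0 mV / 31.84 mV
G = 197.86

197.86


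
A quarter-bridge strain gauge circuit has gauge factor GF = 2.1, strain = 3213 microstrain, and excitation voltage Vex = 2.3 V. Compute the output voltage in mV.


Quarter bridge output: Vout = (GF * epsilon * Vex) / 4.
Vout = (2.1 * 3213e-6 * 2.3) / 4
Vout = 0.01551879 / 4 V
Vout = 0.0038797 V = 3.8797 mV

3.8797 mV


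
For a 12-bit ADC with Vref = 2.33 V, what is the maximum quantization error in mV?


The maximum quantization error is +/- LSB/2.
LSB = Vref / 2^n = 2.33 / 4096 = 0.00056885 V
Max error = LSB / 2 = 0.00056885 / 2 = 0.00028442 V
Max error = 0.2844 mV

0.2844 mV


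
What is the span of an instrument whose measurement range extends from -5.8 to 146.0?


Span = upper range - lower range.
Span = 146.0 - (-5.8)
Span = 151.8

151.8


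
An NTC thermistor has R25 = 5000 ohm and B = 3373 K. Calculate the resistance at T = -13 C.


NTC thermistor equation: Rt = R25 * exp(B * (1/T - 1/T25)).
T in Kelvin: 260.15 K, T25 = 298.15 K
1/T - 1/T25 = 1/260.15 - 1/298.15 = 0.00048992
B * (1/T - 1/T25) = 3373 * 0.00048992 = 1.6525
Rt = 5000 * exp(1.6525) = 26100.1 ohm

26100.1 ohm


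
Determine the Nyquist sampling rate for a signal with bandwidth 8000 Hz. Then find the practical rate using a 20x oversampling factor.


By Nyquist theorem, fs_min = 2 * fmax.
fs_min = 2 * 8000 = 16000 Hz
Practical rate = 20 * fs_min = 20 * 16000 = 320000 Hz

fs_min = 16000 Hz, fs_practical = 320000 Hz


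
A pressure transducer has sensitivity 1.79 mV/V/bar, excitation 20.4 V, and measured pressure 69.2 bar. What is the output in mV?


Output = sensitivity * Vex * P.
Vout = 1.79 * 20.4 * 69.2
Vout = 36.516 * 69.2
Vout = 2526.91 mV

2526.91 mV


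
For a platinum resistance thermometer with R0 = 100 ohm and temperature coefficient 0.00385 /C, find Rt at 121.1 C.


The RTD equation: Rt = R0 * (1 + alpha * T).
Rt = 100 * (1 + 0.00385 * 121.1)
Rt = 100 * (1 + 0.466235)
Rt = 100 * 1.466235
Rt = 146.624 ohm

146.624 ohm


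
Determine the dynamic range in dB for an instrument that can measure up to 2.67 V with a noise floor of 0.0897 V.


Dynamic range = 20 * log10(Vmax / Vnoise).
DR = 20 * log10(2.67 / 0.0897)
DR = 20 * log10(29.77)
DR = 29.47 dB

29.47 dB


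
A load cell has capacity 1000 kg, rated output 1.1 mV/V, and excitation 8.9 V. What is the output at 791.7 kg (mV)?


Vout = rated_output * Vex * (load / capacity).
Vout = 1.1 * 8.9 * (791.7 / 1000)
Vout = 1.1 * 8.9 * 0.7917
Vout = 7.751 mV

7.751 mV


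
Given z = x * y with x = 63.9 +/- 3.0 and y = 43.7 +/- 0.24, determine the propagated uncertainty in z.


For a product z = x*y, the relative uncertainty is:
uz/z = sqrt((ux/x)^2 + (uy/y)^2)
Relative uncertainties: ux/x = 3.0/63.9 = 0.046948
uy/y = 0.24/43.7 = 0.005492
z = 63.9 * 43.7 = 2792.4
uz = 2792.4 * sqrt(0.046948^2 + 0.005492^2) = 131.994

131.994


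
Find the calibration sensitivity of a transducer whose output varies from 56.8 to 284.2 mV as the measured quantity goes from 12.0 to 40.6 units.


Sensitivity = (y2 - y1) / (x2 - x1).
S = (284.2 - 56.8) / (40.6 - 12.0)
S = 227.4 / 28.6
S = 7.951 mV/unit

7.951 mV/unit


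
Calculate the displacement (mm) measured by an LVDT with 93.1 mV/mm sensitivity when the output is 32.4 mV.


Displacement = Vout / sensitivity.
d = 32.4 / 93.1
d = 0.348 mm

0.348 mm


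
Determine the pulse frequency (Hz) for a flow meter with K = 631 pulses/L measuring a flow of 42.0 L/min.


Frequency = K * Q / 60 (converting L/min to L/s).
f = 631 * 42.0 / 60
f = 26502.0 / 60
f = 441.7 Hz

441.7 Hz


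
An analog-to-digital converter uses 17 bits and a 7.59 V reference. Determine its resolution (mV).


The resolution (LSB) of an ADC is Vref / 2^n.
LSB = 7.59 / 2^17
LSB = 7.59 / 131072
LSB = 5.791e-05 V = 0.0579071 mV

0.0579071 mV


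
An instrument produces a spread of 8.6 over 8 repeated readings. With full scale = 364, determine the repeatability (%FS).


Repeatability = (spread / full scale) * 100%.
R = (8.6 / 364) * 100
R = 2.363 %FS

2.363 %FS


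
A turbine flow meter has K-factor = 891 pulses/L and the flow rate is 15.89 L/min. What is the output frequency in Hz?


Frequency = K * Q / 60 (converting L/min to L/s).
f = 891 * 15.89 / 60
f = 14157.99 / 60
f = 235.97 Hz

235.97 Hz


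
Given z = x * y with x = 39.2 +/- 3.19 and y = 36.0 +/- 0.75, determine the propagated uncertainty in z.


For a product z = x*y, the relative uncertainty is:
uz/z = sqrt((ux/x)^2 + (uy/y)^2)
Relative uncertainties: ux/x = 3.19/39.2 = 0.081378
uy/y = 0.75/36.0 = 0.020833
z = 39.2 * 36.0 = 1411.2
uz = 1411.2 * sqrt(0.081378^2 + 0.020833^2) = 118.544

118.544


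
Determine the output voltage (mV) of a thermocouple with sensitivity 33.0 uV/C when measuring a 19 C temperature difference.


The thermocouple output V = sensitivity * dT.
V = 33.0 uV/C * 19 C
V = 627.0 uV
V = 0.627 mV

0.627 mV


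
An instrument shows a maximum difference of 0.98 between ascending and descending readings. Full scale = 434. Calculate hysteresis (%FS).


Hysteresis = (max difference / full scale) * 100%.
H = (0.98 / 434) * 100
H = 0.226 %FS

0.226 %FS


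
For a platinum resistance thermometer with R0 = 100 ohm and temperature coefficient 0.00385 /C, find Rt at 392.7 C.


The RTD equation: Rt = R0 * (1 + alpha * T).
Rt = 100 * (1 + 0.00385 * 392.7)
Rt = 100 * (1 + 1.511895)
Rt = 100 * 2.511895
Rt = 251.19 ohm

251.19 ohm


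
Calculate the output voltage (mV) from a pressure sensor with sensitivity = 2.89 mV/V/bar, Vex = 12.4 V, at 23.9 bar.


Output = sensitivity * Vex * P.
Vout = 2.89 * 12.4 * 23.9
Vout = 35.836 * 23.9
Vout = 856.48 mV

856.48 mV


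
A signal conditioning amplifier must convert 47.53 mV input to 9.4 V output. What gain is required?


Gain = Vout / Vin (converting to same units).
G = 9.4 V / 47.53 mV
G = 9400.0 mV / 47.53 mV
G = 197.77

197.77


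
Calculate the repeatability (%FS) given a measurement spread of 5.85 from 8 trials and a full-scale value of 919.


Repeatability = (spread / full scale) * 100%.
R = (5.85 / 919) * 100
R = 0.637 %FS

0.637 %FS


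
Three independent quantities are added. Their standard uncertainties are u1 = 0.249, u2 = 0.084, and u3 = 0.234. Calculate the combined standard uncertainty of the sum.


For a sum of independent quantities, uc = sqrt(u1^2 + u2^2 + u3^2).
uc = sqrt(0.249^2 + 0.084^2 + 0.234^2)
uc = sqrt(0.062001 + 0.007056 + 0.054756)
uc = 0.3519

0.3519


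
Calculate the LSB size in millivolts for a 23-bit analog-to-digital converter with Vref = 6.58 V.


The resolution (LSB) of an ADC is Vref / 2^n.
LSB = 6.58 / 2^23
LSB = 6.58 / 8388608
LSB = 7.8e-07 V = 0.0007844 mV

0.0007844 mV


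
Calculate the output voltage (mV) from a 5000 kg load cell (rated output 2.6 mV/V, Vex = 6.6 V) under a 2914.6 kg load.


Vout = rated_output * Vex * (load / capacity).
Vout = 2.6 * 6.6 * (2914.6 / 5000)
Vout = 2.6 * 6.6 * 0.58292
Vout = 10.003 mV

10.003 mV


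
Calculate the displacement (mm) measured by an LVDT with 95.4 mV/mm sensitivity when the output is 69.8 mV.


Displacement = Vout / sensitivity.
d = 69.8 / 95.4
d = 0.732 mm

0.732 mm


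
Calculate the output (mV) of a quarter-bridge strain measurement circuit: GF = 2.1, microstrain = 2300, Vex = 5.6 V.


Quarter bridge output: Vout = (GF * epsilon * Vex) / 4.
Vout = (2.1 * 2300e-6 * 5.6) / 4
Vout = 0.027048 / 4 V
Vout = 0.006762 V = 6.762 mV

6.762 mV


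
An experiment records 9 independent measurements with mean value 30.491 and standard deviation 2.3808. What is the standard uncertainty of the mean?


The standard uncertainty for Type A evaluation is u = s / sqrt(n).
u = 2.3808 / sqrt(9)
u = 2.3808 / 3.0
u = 0.7936

0.7936


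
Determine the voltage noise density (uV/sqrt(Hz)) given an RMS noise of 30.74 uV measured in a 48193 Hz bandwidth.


Noise spectral density = Vrms / sqrt(BW).
NSD = 30.74 / sqrt(48193)
NSD = 30.74 / 219.529
NSD = 0.14 uV/sqrt(Hz)

0.14 uV/sqrt(Hz)


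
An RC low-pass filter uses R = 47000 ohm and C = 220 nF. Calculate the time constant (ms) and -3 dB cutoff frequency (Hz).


Time constant: tau = R * C.
tau = 47000 * 2.20e-07 = 0.01034 s
tau = 10.34 ms
Cutoff frequency: fc = 1 / (2*pi*R*C).
fc = 1 / (2*pi*0.01034) = 15.39 Hz

tau = 10.34 ms, fc = 15.39 Hz


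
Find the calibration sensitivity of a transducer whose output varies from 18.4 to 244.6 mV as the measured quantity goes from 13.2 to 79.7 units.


Sensitivity = (y2 - y1) / (x2 - x1).
S = (244.6 - 18.4) / (79.7 - 13.2)
S = 226.2 / 66.5
S = 3.4015 mV/unit

3.4015 mV/unit


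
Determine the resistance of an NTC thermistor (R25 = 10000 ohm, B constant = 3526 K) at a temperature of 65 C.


NTC thermistor equation: Rt = R25 * exp(B * (1/T - 1/T25)).
T in Kelvin: 338.15 K, T25 = 298.15 K
1/T - 1/T25 = 1/338.15 - 1/298.15 = -0.00039675
B * (1/T - 1/T25) = 3526 * -0.00039675 = -1.3989
Rt = 10000 * exp(-1.3989) = 2468.6 ohm

2468.6 ohm


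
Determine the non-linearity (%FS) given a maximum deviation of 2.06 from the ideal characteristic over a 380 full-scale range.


Linearity error = (max deviation / full scale) * 100%.
Linearity = (2.06 / 380) * 100
Linearity = 0.542 %FS

0.542 %FS


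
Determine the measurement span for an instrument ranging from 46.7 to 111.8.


Span = upper range - lower range.
Span = 111.8 - (46.7)
Span = 65.1

65.1


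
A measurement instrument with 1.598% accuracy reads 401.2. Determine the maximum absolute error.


Absolute error = (accuracy% / 100) * reading.
Error = (1.598 / 100) * 401.2
Error = 0.01598 * 401.2
Error = 6.4112

6.4112


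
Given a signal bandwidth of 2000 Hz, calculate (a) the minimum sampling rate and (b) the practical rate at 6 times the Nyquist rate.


By Nyquist theorem, fs_min = 2 * fmax.
fs_min = 2 * 2000 = 4000 Hz
Practical rate = 6 * fs_min = 6 * 4000 = 24000 Hz

fs_min = 4000 Hz, fs_practical = 24000 Hz


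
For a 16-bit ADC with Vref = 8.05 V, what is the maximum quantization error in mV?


The maximum quantization error is +/- LSB/2.
LSB = Vref / 2^n = 8.05 / 65536 = 0.00012283 V
Max error = LSB / 2 = 0.00012283 / 2 = 6.142e-05 V
Max error = 0.0614 mV

0.0614 mV


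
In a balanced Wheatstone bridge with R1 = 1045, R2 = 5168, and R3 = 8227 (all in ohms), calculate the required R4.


At balance: R1*R4 = R2*R3, so R4 = R2*R3/R1.
R4 = 5168 * 8227 / 1045
R4 = 42517136 / 1045
R4 = 40686.25 ohm

40686.25 ohm


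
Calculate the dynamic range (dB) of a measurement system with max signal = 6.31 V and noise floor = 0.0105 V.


Dynamic range = 20 * log10(Vmax / Vnoise).
DR = 20 * log10(6.31 / 0.0105)
DR = 20 * log10(600.95)
DR = 55.58 dB

55.58 dB


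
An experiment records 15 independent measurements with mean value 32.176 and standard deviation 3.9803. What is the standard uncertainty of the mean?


The standard uncertainty for Type A evaluation is u = s / sqrt(n).
u = 3.9803 / sqrt(15)
u = 3.9803 / 3.873
u = 1.0277

1.0277


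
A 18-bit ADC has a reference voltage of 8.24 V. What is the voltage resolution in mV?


The resolution (LSB) of an ADC is Vref / 2^n.
LSB = 8.24 / 2^18
LSB = 8.24 / 262144
LSB = 3.143e-05 V = 0.03143311 mV

0.03143311 mV


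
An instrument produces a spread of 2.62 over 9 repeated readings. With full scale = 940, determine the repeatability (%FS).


Repeatability = (spread / full scale) * 100%.
R = (2.62 / 940) * 100
R = 0.279 %FS

0.279 %FS


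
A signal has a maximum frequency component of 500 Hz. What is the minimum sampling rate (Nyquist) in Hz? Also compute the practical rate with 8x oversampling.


By Nyquist theorem, fs_min = 2 * fmax.
fs_min = 2 * 500 = 1000 Hz
Practical rate = 8 * fs_min = 8 * 1000 = 8000 Hz

fs_min = 1000 Hz, fs_practical = 8000 Hz


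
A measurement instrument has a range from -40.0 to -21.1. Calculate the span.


Span = upper range - lower range.
Span = -21.1 - (-40.0)
Span = 18.9

18.9


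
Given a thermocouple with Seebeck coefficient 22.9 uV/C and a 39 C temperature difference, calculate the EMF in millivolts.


The thermocouple output V = sensitivity * dT.
V = 22.9 uV/C * 39 C
V = 893.1 uV
V = 0.893 mV

0.893 mV


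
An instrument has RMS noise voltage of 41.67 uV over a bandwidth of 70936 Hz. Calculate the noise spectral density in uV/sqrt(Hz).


Noise spectral density = Vrms / sqrt(BW).
NSD = 41.67 / sqrt(70936)
NSD = 41.67 / 266.3381
NSD = 0.1565 uV/sqrt(Hz)

0.1565 uV/sqrt(Hz)


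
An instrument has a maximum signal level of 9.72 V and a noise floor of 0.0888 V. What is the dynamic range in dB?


Dynamic range = 20 * log10(Vmax / Vnoise).
DR = 20 * log10(9.72 / 0.0888)
DR = 20 * log10(109.46)
DR = 40.79 dB

40.79 dB


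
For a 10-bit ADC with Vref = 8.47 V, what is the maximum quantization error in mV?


The maximum quantization error is +/- LSB/2.
LSB = Vref / 2^n = 8.47 / 1024 = 0.00827148 V
Max error = LSB / 2 = 0.00827148 / 2 = 0.00413574 V
Max error = 4.1357 mV

4.1357 mV


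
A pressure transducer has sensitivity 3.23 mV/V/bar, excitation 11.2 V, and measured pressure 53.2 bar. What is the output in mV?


Output = sensitivity * Vex * P.
Vout = 3.23 * 11.2 * 53.2
Vout = 36.176 * 53.2
Vout = 1924.56 mV

1924.56 mV


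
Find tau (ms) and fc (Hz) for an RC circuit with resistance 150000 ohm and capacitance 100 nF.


Time constant: tau = R * C.
tau = 150000 * 1.00e-07 = 0.015 s
tau = 15.0 ms
Cutoff frequency: fc = 1 / (2*pi*R*C).
fc = 1 / (2*pi*0.015) = 10.61 Hz

tau = 15.0 ms, fc = 10.61 Hz


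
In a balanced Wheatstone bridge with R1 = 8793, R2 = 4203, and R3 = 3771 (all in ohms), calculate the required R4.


At balance: R1*R4 = R2*R3, so R4 = R2*R3/R1.
R4 = 4203 * 3771 / 8793
R4 = 15849513 / 8793
R4 = 1802.51 ohm

1802.51 ohm


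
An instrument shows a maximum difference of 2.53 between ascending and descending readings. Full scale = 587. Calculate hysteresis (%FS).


Hysteresis = (max difference / full scale) * 100%.
H = (2.53 / 587) * 100
H = 0.431 %FS

0.431 %FS


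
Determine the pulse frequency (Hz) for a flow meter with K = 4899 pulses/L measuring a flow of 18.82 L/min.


Frequency = K * Q / 60 (converting L/min to L/s).
f = 4899 * 18.82 / 60
f = 92199.18 / 60
f = 1536.65 Hz

1536.65 Hz


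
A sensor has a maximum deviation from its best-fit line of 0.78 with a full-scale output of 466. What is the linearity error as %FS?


Linearity error = (max deviation / full scale) * 100%.
Linearity = (0.78 / 466) * 100
Linearity = 0.167 %FS

0.167 %FS


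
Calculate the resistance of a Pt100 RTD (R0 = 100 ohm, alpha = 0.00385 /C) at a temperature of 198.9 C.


The RTD equation: Rt = R0 * (1 + alpha * T).
Rt = 100 * (1 + 0.00385 * 198.9)
Rt = 100 * (1 + 0.765765)
Rt = 100 * 1.765765
Rt = 176.577 ohm

176.577 ohm


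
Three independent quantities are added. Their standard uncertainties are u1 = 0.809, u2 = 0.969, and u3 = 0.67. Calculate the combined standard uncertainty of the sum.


For a sum of independent quantities, uc = sqrt(u1^2 + u2^2 + u3^2).
uc = sqrt(0.809^2 + 0.969^2 + 0.67^2)
uc = sqrt(0.654481 + 0.938961 + 0.4489)
uc = 1.4291

1.4291


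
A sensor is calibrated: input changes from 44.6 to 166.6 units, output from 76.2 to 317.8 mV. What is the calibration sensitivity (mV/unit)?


Sensitivity = (y2 - y1) / (x2 - x1).
S = (317.8 - 76.2) / (166.6 - 44.6)
S = 241.6 / 122.0
S = 1.9803 mV/unit

1.9803 mV/unit


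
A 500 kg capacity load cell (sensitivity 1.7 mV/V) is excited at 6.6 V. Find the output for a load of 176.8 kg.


Vout = rated_output * Vex * (load / capacity).
Vout = 1.7 * 6.6 * (176.8 / 500)
Vout = 1.7 * 6.6 * 0.3536
Vout = 3.967 mV

3.967 mV


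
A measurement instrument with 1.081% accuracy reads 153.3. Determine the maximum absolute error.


Absolute error = (accuracy% / 100) * reading.
Error = (1.081 / 100) * 153.3
Error = 0.01081 * 153.3
Error = 1.6572

1.6572


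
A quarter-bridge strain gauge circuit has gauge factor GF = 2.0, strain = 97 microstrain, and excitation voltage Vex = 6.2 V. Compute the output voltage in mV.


Quarter bridge output: Vout = (GF * epsilon * Vex) / 4.
Vout = (2.0 * 97e-6 * 6.2) / 4
Vout = 0.0012028 / 4 V
Vout = 0.0003007 V = 0.3007 mV

0.3007 mV


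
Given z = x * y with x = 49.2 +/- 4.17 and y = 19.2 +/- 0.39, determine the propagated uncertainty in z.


For a product z = x*y, the relative uncertainty is:
uz/z = sqrt((ux/x)^2 + (uy/y)^2)
Relative uncertainties: ux/x = 4.17/49.2 = 0.084756
uy/y = 0.39/19.2 = 0.020313
z = 49.2 * 19.2 = 944.6
uz = 944.6 * sqrt(0.084756^2 + 0.020313^2) = 82.331

82.331


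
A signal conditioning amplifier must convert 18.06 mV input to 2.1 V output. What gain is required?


Gain = Vout / Vin (converting to same units).
G = 2.1 V / 18.06 mV
G = 2100.0 mV / 18.06 mV
G = 116.28

116.28


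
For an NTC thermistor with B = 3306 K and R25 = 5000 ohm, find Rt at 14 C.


NTC thermistor equation: Rt = R25 * exp(B * (1/T - 1/T25)).
T in Kelvin: 287.15 K, T25 = 298.15 K
1/T - 1/T25 = 1/287.15 - 1/298.15 = 0.00012848
B * (1/T - 1/T25) = 3306 * 0.00012848 = 0.4248
Rt = 5000 * exp(0.4248) = 7646.2 ohm

7646.2 ohm


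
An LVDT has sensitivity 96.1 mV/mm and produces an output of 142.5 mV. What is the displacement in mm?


Displacement = Vout / sensitivity.
d = 142.5 / 96.1
d = 1.483 mm

1.483 mm


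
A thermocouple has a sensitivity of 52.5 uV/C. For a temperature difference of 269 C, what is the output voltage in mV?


The thermocouple output V = sensitivity * dT.
V = 52.5 uV/C * 269 C
V = 14122.5 uV
V = 14.123 mV

14.123 mV


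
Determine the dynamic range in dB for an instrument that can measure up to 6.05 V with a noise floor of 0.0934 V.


Dynamic range = 20 * log10(Vmax / Vnoise).
DR = 20 * log10(6.05 / 0.0934)
DR = 20 * log10(64.78)
DR = 36.23 dB

36.23 dB


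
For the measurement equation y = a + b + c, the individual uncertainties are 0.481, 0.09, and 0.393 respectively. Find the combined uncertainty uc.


For a sum of independent quantities, uc = sqrt(u1^2 + u2^2 + u3^2).
uc = sqrt(0.481^2 + 0.09^2 + 0.393^2)
uc = sqrt(0.231361 + 0.0081 + 0.154449)
uc = 0.6276

0.6276


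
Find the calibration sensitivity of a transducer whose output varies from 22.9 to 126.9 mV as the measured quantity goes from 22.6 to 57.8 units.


Sensitivity = (y2 - y1) / (x2 - x1).
S = (126.9 - 22.9) / (57.8 - 22.6)
S = 104.0 / 35.2
S = 2.9545 mV/unit

2.9545 mV/unit


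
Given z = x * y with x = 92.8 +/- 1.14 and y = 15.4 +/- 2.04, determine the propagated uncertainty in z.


For a product z = x*y, the relative uncertainty is:
uz/z = sqrt((ux/x)^2 + (uy/y)^2)
Relative uncertainties: ux/x = 1.14/92.8 = 0.012284
uy/y = 2.04/15.4 = 0.132468
z = 92.8 * 15.4 = 1429.1
uz = 1429.1 * sqrt(0.012284^2 + 0.132468^2) = 190.124

190.124


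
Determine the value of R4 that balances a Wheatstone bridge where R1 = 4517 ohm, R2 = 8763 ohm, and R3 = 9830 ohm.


At balance: R1*R4 = R2*R3, so R4 = R2*R3/R1.
R4 = 8763 * 9830 / 4517
R4 = 86140290 / 4517
R4 = 19070.24 ohm

19070.24 ohm


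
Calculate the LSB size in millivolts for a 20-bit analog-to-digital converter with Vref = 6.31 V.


The resolution (LSB) of an ADC is Vref / 2^n.
LSB = 6.31 / 2^20
LSB = 6.31 / 1048576
LSB = 6.02e-06 V = 0.00601768 mV

0.00601768 mV


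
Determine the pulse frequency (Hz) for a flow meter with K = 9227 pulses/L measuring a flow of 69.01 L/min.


Frequency = K * Q / 60 (converting L/min to L/s).
f = 9227 * 69.01 / 60
f = 636755.27 / 60
f = 10612.59 Hz

10612.59 Hz


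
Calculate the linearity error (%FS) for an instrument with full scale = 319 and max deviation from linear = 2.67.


Linearity error = (max deviation / full scale) * 100%.
Linearity = (2.67 / 319) * 100
Linearity = 0.837 %FS

0.837 %FS


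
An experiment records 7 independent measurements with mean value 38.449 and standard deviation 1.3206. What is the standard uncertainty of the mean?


The standard uncertainty for Type A evaluation is u = s / sqrt(n).
u = 1.3206 / sqrt(7)
u = 1.3206 / 2.6458
u = 0.4991

0.4991


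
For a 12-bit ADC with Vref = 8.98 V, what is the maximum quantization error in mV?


The maximum quantization error is +/- LSB/2.
LSB = Vref / 2^n = 8.98 / 4096 = 0.00219238 V
Max error = LSB / 2 = 0.00219238 / 2 = 0.00109619 V
Max error = 1.0962 mV

1.0962 mV


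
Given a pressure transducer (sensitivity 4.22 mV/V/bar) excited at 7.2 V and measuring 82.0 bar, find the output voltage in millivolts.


Output = sensitivity * Vex * P.
Vout = 4.22 * 7.2 * 82.0
Vout = 30.384 * 82.0
Vout = 2491.49 mV

2491.49 mV


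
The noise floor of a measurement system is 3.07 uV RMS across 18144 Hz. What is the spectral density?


Noise spectral density = Vrms / sqrt(BW).
NSD = 3.07 / sqrt(18144)
NSD = 3.07 / 134.6997
NSD = 0.0228 uV/sqrt(Hz)

0.0228 uV/sqrt(Hz)


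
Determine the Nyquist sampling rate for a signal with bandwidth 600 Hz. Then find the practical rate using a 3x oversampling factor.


By Nyquist theorem, fs_min = 2 * fmax.
fs_min = 2 * 600 = 1200 Hz
Practical rate = 3 * fs_min = 3 * 1200 = 3600 Hz

fs_min = 1200 Hz, fs_practical = 3600 Hz


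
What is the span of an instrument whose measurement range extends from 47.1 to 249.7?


Span = upper range - lower range.
Span = 249.7 - (47.1)
Span = 202.6

202.6


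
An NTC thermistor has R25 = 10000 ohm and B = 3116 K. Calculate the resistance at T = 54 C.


NTC thermistor equation: Rt = R25 * exp(B * (1/T - 1/T25)).
T in Kelvin: 327.15 K, T25 = 298.15 K
1/T - 1/T25 = 1/327.15 - 1/298.15 = -0.00029731
B * (1/T - 1/T25) = 3116 * -0.00029731 = -0.9264
Rt = 10000 * exp(-0.9264) = 3959.6 ohm

3959.6 ohm


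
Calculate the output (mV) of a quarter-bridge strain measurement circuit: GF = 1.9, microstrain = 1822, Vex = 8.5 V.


Quarter bridge output: Vout = (GF * epsilon * Vex) / 4.
Vout = (1.9 * 1822e-6 * 8.5) / 4
Vout = 0.0294253 / 4 V
Vout = 0.00735632 V = 7.3563 mV

7.3563 mV


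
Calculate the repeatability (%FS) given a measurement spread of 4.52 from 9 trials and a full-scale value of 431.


Repeatability = (spread / full scale) * 100%.
R = (4.52 / 431) * 100
R = 1.049 %FS

1.049 %FS


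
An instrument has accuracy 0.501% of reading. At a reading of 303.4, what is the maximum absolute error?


Absolute error = (accuracy% / 100) * reading.
Error = (0.501 / 100) * 303.4
Error = 0.00501 * 303.4
Error = 1.52

1.52


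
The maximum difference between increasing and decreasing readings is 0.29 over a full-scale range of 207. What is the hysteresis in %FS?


Hysteresis = (max difference / full scale) * 100%.
H = (0.29 / 207) * 100
H = 0.14 %FS

0.14 %FS


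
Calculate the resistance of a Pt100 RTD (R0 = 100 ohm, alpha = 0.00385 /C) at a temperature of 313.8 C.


The RTD equation: Rt = R0 * (1 + alpha * T).
Rt = 100 * (1 + 0.00385 * 313.8)
Rt = 100 * (1 + 1.20813)
Rt = 100 * 2.20813
Rt = 220.813 ohm

220.813 ohm


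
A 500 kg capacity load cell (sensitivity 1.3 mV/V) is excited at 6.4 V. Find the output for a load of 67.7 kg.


Vout = rated_output * Vex * (load / capacity).
Vout = 1.3 * 6.4 * (67.7 / 500)
Vout = 1.3 * 6.4 * 0.1354
Vout = 1.127 mV

1.127 mV


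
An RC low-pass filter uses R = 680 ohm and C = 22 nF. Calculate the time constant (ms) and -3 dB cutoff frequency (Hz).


Time constant: tau = R * C.
tau = 680 * 2.20e-08 = 1.496e-05 s
tau = 0.015 ms
Cutoff frequency: fc = 1 / (2*pi*R*C).
fc = 1 / (2*pi*1.496e-05) = 10638.7 Hz

tau = 0.015 ms, fc = 10638.7 Hz


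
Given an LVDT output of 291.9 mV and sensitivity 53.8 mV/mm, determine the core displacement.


Displacement = Vout / sensitivity.
d = 291.9 / 53.8
d = 5.426 mm

5.426 mm


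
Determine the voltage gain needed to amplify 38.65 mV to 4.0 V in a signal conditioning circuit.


Gain = Vout / Vin (converting to same units).
G = 4.0 V / 38.65 mV
G = 4000.0 mV / 38.65 mV
G = 103.49

103.49


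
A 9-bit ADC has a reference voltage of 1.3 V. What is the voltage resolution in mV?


The resolution (LSB) of an ADC is Vref / 2^n.
LSB = 1.3 / 2^9
LSB = 1.3 / 512
LSB = 0.00253906 V = 2.5390625 mV

2.5390625 mV


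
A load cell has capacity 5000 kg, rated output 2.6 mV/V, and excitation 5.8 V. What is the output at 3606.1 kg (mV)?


Vout = rated_output * Vex * (load / capacity).
Vout = 2.6 * 5.8 * (3606.1 / 5000)
Vout = 2.6 * 5.8 * 0.72122
Vout = 10.876 mV

10.876 mV


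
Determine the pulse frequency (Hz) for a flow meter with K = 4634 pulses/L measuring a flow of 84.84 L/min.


Frequency = K * Q / 60 (converting L/min to L/s).
f = 4634 * 84.84 / 60
f = 393148.56 / 60
f = 6552.48 Hz

6552.48 Hz


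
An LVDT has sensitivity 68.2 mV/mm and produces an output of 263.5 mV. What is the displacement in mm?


Displacement = Vout / sensitivity.
d = 263.5 / 68.2
d = 3.864 mm

3.864 mm


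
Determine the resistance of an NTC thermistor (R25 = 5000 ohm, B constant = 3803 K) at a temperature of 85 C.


NTC thermistor equation: Rt = R25 * exp(B * (1/T - 1/T25)).
T in Kelvin: 358.15 K, T25 = 298.15 K
1/T - 1/T25 = 1/358.15 - 1/298.15 = -0.00056189
B * (1/T - 1/T25) = 3803 * -0.00056189 = -2.1369
Rt = 5000 * exp(-2.1369) = 590.1 ohm

590.1 ohm


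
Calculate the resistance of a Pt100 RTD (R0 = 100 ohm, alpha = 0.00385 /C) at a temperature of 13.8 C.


The RTD equation: Rt = R0 * (1 + alpha * T).
Rt = 100 * (1 + 0.00385 * 13.8)
Rt = 100 * (1 + 0.05313)
Rt = 100 * 1.05313
Rt = 105.313 ohm

105.313 ohm


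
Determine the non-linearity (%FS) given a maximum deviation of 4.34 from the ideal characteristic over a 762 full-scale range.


Linearity error = (max deviation / full scale) * 100%.
Linearity = (4.34 / 762) * 100
Linearity = 0.57 %FS

0.57 %FS


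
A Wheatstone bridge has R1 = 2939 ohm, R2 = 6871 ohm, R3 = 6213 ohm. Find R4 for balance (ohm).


At balance: R1*R4 = R2*R3, so R4 = R2*R3/R1.
R4 = 6871 * 6213 / 2939
R4 = 42689523 / 2939
R4 = 14525.19 ohm

14525.19 ohm


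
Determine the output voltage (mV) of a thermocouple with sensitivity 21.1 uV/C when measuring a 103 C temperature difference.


The thermocouple output V = sensitivity * dT.
V = 21.1 uV/C * 103 C
V = 2173.3 uV
V = 2.173 mV

2.173 mV


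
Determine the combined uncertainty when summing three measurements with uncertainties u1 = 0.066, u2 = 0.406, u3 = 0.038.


For a sum of independent quantities, uc = sqrt(u1^2 + u2^2 + u3^2).
uc = sqrt(0.066^2 + 0.406^2 + 0.038^2)
uc = sqrt(0.004356 + 0.164836 + 0.001444)
uc = 0.4131

0.4131


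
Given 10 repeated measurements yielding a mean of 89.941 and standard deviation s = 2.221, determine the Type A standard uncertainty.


The standard uncertainty for Type A evaluation is u = s / sqrt(n).
u = 2.221 / sqrt(10)
u = 2.221 / 3.1623
u = 0.7023

0.7023


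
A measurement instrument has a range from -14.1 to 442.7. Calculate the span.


Span = upper range - lower range.
Span = 442.7 - (-14.1)
Span = 456.8

456.8


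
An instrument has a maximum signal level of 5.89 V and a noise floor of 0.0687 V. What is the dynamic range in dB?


Dynamic range = 20 * log10(Vmax / Vnoise).
DR = 20 * log10(5.89 / 0.0687)
DR = 20 * log10(85.74)
DR = 38.66 dB

38.66 dB


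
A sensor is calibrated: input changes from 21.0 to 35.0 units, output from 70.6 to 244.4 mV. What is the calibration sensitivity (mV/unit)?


Sensitivity = (y2 - y1) / (x2 - x1).
S = (244.4 - 70.6) / (35.0 - 21.0)
S = 173.8 / 14.0
S = 12.4143 mV/unit

12.4143 mV/unit


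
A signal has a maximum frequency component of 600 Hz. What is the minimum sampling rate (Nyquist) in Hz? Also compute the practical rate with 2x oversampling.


By Nyquist theorem, fs_min = 2 * fmax.
fs_min = 2 * 600 = 1200 Hz
Practical rate = 2 * fs_min = 2 * 1200 = 2400 Hz

fs_min = 1200 Hz, fs_practical = 2400 Hz


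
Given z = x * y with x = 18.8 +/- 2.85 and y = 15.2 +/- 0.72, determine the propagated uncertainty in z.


For a product z = x*y, the relative uncertainty is:
uz/z = sqrt((ux/x)^2 + (uy/y)^2)
Relative uncertainties: ux/x = 2.85/18.8 = 0.151596
uy/y = 0.72/15.2 = 0.047368
z = 18.8 * 15.2 = 285.8
uz = 285.8 * sqrt(0.151596^2 + 0.047368^2) = 45.386

45.386


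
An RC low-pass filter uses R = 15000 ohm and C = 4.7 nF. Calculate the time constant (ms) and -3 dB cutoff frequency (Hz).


Time constant: tau = R * C.
tau = 15000 * 4.70e-09 = 7.05e-05 s
tau = 0.0705 ms
Cutoff frequency: fc = 1 / (2*pi*R*C).
fc = 1 / (2*pi*7.05e-05) = 2257.52 Hz

tau = 0.0705 ms, fc = 2257.52 Hz


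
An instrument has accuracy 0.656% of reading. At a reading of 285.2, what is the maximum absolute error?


Absolute error = (accuracy% / 100) * reading.
Error = (0.656 / 100) * 285.2
Error = 0.00656 * 285.2
Error = 1.8709

1.8709


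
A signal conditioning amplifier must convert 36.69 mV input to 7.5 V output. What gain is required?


Gain = Vout / Vin (converting to same units).
G = 7.5 V / 36.69 mV
G = 7500.0 mV / 36.69 mV
G = 204.42

204.42


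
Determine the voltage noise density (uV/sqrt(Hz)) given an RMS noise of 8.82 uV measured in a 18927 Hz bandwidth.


Noise spectral density = Vrms / sqrt(BW).
NSD = 8.82 / sqrt(18927)
NSD = 8.82 / 137.5754
NSD = 0.0641 uV/sqrt(Hz)

0.0641 uV/sqrt(Hz)


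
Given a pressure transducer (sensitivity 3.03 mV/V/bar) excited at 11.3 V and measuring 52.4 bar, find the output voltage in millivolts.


Output = sensitivity * Vex * P.
Vout = 3.03 * 11.3 * 52.4
Vout = 34.239 * 52.4
Vout = 1794.12 mV

1794.12 mV


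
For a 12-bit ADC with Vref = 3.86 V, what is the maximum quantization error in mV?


The maximum quantization error is +/- LSB/2.
LSB = Vref / 2^n = 3.86 / 4096 = 0.00094238 V
Max error = LSB / 2 = 0.00094238 / 2 = 0.00047119 V
Max error = 0.4712 mV

0.4712 mV


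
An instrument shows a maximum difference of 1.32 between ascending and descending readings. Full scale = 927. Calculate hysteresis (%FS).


Hysteresis = (max difference / full scale) * 100%.
H = (1.32 / 927) * 100
H = 0.142 %FS

0.142 %FS


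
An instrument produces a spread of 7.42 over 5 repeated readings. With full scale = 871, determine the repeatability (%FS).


Repeatability = (spread / full scale) * 100%.
R = (7.42 / 871) * 100
R = 0.852 %FS

0.852 %FS


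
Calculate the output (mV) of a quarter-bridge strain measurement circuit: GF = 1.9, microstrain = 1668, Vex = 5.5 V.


Quarter bridge output: Vout = (GF * epsilon * Vex) / 4.
Vout = (1.9 * 1668e-6 * 5.5) / 4
Vout = 0.0174306 / 4 V
Vout = 0.00435765 V = 4.3576 mV

4.3576 mV


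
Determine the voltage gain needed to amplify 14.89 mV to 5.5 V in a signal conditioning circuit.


Gain = Vout / Vin (converting to same units).
G = 5.5 V / 14.89 mV
G = 5500.0 mV / 14.89 mV
G = 369.38

369.38


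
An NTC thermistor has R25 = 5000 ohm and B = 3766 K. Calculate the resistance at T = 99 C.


NTC thermistor equation: Rt = R25 * exp(B * (1/T - 1/T25)).
T in Kelvin: 372.15 K, T25 = 298.15 K
1/T - 1/T25 = 1/372.15 - 1/298.15 = -0.00066693
B * (1/T - 1/T25) = 3766 * -0.00066693 = -2.5117
Rt = 5000 * exp(-2.5117) = 405.7 ohm

405.7 ohm


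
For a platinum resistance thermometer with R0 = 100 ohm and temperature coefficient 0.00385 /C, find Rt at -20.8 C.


The RTD equation: Rt = R0 * (1 + alpha * T).
Rt = 100 * (1 + 0.00385 * -20.8)
Rt = 100 * (1 + -0.08008)
Rt = 100 * 0.91992
Rt = 91.992 ohm

91.992 ohm


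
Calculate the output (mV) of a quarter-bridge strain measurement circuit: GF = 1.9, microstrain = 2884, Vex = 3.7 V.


Quarter bridge output: Vout = (GF * epsilon * Vex) / 4.
Vout = (1.9 * 2884e-6 * 3.7) / 4
Vout = 0.02027452 / 4 V
Vout = 0.00506863 V = 5.0686 mV

5.0686 mV


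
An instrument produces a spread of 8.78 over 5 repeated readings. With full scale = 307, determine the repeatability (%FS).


Repeatability = (spread / full scale) * 100%.
R = (8.78 / 307) * 100
R = 2.86 %FS

2.86 %FS


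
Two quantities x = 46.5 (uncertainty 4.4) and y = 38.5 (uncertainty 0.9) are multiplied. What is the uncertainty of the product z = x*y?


For a product z = x*y, the relative uncertainty is:
uz/z = sqrt((ux/x)^2 + (uy/y)^2)
Relative uncertainties: ux/x = 4.4/46.5 = 0.094624
uy/y = 0.9/38.5 = 0.023377
z = 46.5 * 38.5 = 1790.2
uz = 1790.2 * sqrt(0.094624^2 + 0.023377^2) = 174.493

174.493


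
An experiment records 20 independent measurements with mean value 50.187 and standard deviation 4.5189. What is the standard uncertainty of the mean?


The standard uncertainty for Type A evaluation is u = s / sqrt(n).
u = 4.5189 / sqrt(20)
u = 4.5189 / 4.4721
u = 1.0105

1.0105


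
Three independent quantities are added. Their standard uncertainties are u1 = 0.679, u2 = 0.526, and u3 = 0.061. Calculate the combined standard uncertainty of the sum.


For a sum of independent quantities, uc = sqrt(u1^2 + u2^2 + u3^2).
uc = sqrt(0.679^2 + 0.526^2 + 0.061^2)
uc = sqrt(0.461041 + 0.276676 + 0.003721)
uc = 0.8611

0.8611


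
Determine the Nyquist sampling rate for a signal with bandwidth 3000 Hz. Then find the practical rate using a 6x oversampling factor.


By Nyquist theorem, fs_min = 2 * fmax.
fs_min = 2 * 3000 = 6000 Hz
Practical rate = 6 * fs_min = 6 * 6000 = 36000 Hz

fs_min = 6000 Hz, fs_practical = 36000 Hz


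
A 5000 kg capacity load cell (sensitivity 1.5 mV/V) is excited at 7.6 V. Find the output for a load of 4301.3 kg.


Vout = rated_output * Vex * (load / capacity).
Vout = 1.5 * 7.6 * (4301.3 / 5000)
Vout = 1.5 * 7.6 * 0.86026
Vout = 9.807 mV

9.807 mV
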